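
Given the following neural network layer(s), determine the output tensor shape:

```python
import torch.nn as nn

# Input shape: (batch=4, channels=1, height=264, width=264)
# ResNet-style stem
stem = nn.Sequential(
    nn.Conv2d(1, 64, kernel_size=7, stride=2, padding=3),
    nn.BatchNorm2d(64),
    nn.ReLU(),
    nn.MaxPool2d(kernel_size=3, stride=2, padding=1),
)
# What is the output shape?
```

Input: (4, 1, 264, 264) -> after Conv2d 7x7 stride=2: (4, 64, 132, 132) -> Output: (4, 64, 66, 66)

Answer: (4, 64, 66, 66)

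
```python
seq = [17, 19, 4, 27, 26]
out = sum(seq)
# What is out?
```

Trace:
`seq = [17, 19, 4, 27, 26]` → seq = [17, 19, 4, 27, 26]
`out = sum(seq)` → out = 93
So out = 93

Answer: 93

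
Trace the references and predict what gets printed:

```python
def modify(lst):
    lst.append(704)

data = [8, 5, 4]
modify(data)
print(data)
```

Key concept: function modifies passed list.
Step by step:
`data = [8, 5, 4]` → data = [8, 5, 4]
`modify(data)` → data = [8, 5, 4, 704]
`print(data)` → prints [8, 5, 4, 704]

Answer: [8, 5, 4, 704]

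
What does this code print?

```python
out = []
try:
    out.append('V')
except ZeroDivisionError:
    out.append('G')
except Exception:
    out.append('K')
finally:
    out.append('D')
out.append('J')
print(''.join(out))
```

Execution trace: 'V' (try body, no exception) → 'D' (finally) → 'J' (after the try/except). Output: VDJ

Answer: VDJ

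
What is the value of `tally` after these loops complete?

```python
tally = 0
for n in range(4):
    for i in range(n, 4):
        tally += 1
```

Upper triangle: 4 + 3 + ... + 1
`tally` takes the values: 0 → 1 → 2 → 3 → 4 → 5 → 6 → 7 → 8 → 9 → 10

Answer: 10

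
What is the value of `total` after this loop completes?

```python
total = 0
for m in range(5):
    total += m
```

Sum of 0 to 4 = 10
`total` takes the values: 0 → 1 → 3 → 6 → 10

Answer: 10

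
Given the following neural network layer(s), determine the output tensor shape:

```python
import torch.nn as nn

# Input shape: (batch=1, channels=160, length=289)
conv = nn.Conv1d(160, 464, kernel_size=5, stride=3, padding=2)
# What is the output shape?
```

Input: (1, 160, 289) -> Output: (1, 464, 97)

Answer: (1, 464, 97)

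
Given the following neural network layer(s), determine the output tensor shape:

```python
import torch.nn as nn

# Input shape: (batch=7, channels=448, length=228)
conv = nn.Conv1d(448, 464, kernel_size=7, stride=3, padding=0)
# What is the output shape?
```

Input: (7, 448, 228) -> Output: (7, 464, 74)

Answer: (7, 464, 74)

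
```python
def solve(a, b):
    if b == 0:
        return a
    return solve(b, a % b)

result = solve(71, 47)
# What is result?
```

solve(71, 47) -> solve(47, 24) -> solve(24, 23) -> solve(23, 1) -> solve(1, 0) -> 1

Answer: 1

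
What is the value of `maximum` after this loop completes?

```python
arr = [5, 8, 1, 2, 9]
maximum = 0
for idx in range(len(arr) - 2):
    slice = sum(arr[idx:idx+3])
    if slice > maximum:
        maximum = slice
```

Max sum of 3-element window in [5, 8, 1, 2, 9]
`maximum` takes the values: 0 → 14

Answer: 14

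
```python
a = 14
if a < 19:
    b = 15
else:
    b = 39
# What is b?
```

Trace:
`a = 14` → a = 14
`if a < 19: ...` → a < 19 is True → b = 15
So b = 15

Answer: 15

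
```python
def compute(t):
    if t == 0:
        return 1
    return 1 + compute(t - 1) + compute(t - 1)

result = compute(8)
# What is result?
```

compute(t) = 1 + 2·compute(t-1), compute(0)=1. Closed form: (1+1)·2^8 - 1 = 511.

Answer: 511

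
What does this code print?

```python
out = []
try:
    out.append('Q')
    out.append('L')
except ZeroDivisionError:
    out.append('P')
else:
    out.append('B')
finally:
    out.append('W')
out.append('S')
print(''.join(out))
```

Execution trace: 'Q' (try body) → 'L' (try body, no exception) → 'B' (else) → 'W' (finally) → 'S' (after the try/except). Output: QLBWS

Answer: QLBWS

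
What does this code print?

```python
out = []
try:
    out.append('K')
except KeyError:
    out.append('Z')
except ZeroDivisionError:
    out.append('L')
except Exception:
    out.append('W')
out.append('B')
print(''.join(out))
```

Execution trace: 'K' (try body, no exception) → 'B' (after the try/except). Output: KB

Answer: KB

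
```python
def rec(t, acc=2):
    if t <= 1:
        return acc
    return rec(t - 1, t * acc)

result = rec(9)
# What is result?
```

Accumulator trace (n, acc): (9, 2) -> (8, 18) -> (7, 144) -> (6, 1008) -> (5, 6048) -> (4, 30240) -> (3, 120960) -> (2, 362880) -> (1, 725760) -> return 725760

Answer: 725760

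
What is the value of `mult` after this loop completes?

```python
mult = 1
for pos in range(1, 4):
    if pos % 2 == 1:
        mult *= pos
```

Product of odd numbers 1 to 3
`mult` takes the values: 1 → 3

Answer: 3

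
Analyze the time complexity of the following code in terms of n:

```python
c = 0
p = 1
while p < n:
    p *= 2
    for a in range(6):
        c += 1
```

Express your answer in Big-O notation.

Each loop level contributes: log n × 1. Multiplying the contributions gives O(log n).

Answer: O(log n)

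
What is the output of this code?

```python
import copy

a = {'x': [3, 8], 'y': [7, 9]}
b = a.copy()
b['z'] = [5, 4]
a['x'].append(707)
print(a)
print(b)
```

Key concept: shallow copy of dict with mutable values.
Step by step:
`a = {'x': [3, 8], 'y': [7, 9]}` → a = {'x': [3, 8], 'y': [7, 9]}
`b = a.copy()` → b = {'x': [3, 8], 'y': [7, 9]}
`b['z'] = [5, 4]` → b = {'x': [3, 8], 'y': [7, 9], 'z': [5, 4]}
`a['x'].append(707)` → a = {'x': [3, 8, 707], 'y': [7, 9]}; b = {'x': [3, 8, 707], 'y': [7, 9], 'z': [5, 4]}
`print(a)` → prints {'x': [3, 8, 707], 'y': [7, 9]}
`print(b)` → prints {'x': [3, 8, 707], 'y': [7, 9], 'z': [5, 4]}

Answer:
{'x': [3, 8, 707], 'y': [7, 9]}
{'x': [3, 8, 707], 'y': [7, 9], 'z': [5, 4]}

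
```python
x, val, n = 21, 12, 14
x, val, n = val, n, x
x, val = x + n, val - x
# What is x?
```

Trace:
`x, val, n = 21, 12, 14` → x = 21; val = 12; n = 14
`x, val, n = val, n, x` → x = 12; val = 14; n = 21
`x, val = x + n, val - x` → x = 33; val = 2
So x = 33

Answer: 33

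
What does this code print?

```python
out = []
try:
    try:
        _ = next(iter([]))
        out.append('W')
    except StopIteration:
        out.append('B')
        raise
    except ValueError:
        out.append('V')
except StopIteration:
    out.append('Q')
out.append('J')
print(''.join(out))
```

Execution trace: 'B' (inner except StopIteration) → 'Q' (outer except StopIteration) → 'J' (after the try/except). Output: BQJ

Answer: BQJ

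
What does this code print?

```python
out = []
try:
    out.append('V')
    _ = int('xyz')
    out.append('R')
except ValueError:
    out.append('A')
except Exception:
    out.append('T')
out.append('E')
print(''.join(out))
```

Execution trace: 'V' (try body) → 'A' (except ValueError) → 'E' (after the try/except). Output: VAE

Answer: VAE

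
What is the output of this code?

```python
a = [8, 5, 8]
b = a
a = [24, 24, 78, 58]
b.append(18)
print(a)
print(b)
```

Key concept: rebinding vs mutation: a is rebound to a new list, b still points at the original.
Step by step:
`a = [8, 5, 8]` → a = [8, 5, 8]
`b = a` → b = [8, 5, 8] (same object as a)
`a = [24, 24, 78, 58]` → a = [24, 24, 78, 58]
`b.append(18)` → b = [8, 5, 8, 18]
`print(a)` → prints [24, 24, 78, 58]
`print(b)` → prints [8, 5, 8, 18]

Answer:
[24, 24, 78, 58]
[8, 5, 8, 18]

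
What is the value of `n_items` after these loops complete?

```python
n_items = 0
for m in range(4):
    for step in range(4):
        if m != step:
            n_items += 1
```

4² - 4 (exclude diagonal)
`n_items` takes the values: 0 → 1 → 2 → 3 → 4 → 5 → 6 → 7 → 8 → 9 → 10 → 11 → 12

Answer: 12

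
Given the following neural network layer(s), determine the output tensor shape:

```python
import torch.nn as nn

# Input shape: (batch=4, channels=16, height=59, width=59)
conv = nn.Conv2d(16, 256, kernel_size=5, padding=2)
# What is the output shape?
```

Input: (4, 16, 59, 59) -> Output: (4, 256, 59, 59)

Answer: (4, 256, 59, 59)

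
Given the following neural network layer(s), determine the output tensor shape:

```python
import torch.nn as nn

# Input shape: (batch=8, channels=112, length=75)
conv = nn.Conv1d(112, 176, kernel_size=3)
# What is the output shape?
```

Input: (8, 112, 75) -> Output: (8, 176, 73)

Answer: (8, 176, 73)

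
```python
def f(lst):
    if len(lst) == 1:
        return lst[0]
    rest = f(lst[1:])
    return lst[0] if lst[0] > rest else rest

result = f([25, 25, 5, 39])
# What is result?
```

Recursive max over [25, 25, 5, 39] = 39

Answer: 39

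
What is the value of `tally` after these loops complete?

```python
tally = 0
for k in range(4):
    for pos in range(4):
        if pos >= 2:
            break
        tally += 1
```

Inner breaks at 2, outer runs 4 times
`tally` takes the values: 0 → 1 → 2 → 3 → 4 → 5 → 6 → 7 → 8

Answer: 8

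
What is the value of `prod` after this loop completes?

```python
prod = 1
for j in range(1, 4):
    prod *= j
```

3! = 6
`prod` takes the values: 1 → 2 → 6

Answer: 6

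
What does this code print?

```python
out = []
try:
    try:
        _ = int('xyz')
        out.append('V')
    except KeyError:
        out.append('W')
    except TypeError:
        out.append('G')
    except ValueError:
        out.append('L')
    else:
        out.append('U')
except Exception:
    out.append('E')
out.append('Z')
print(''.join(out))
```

Execution trace: 'L' (inner except ValueError) → 'Z' (after the try/except). Output: LZ

Answer: LZ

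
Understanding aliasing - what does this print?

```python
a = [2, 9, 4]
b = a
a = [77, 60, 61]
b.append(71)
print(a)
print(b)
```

Key concept: rebinding vs mutation: a is rebound to a new list, b still points at the original.
Step by step:
`a = [2, 9, 4]` → a = [2, 9, 4]
`b = a` → b = [2, 9, 4] (same object as a)
`a = [77, 60, 61]` → a = [77, 60, 61]
`b.append(71)` → b = [2, 9, 4, 71]
`print(a)` → prints [77, 60, 61]
`print(b)` → prints [2, 9, 4, 71]

Answer:
[77, 60, 61]
[2, 9, 4, 71]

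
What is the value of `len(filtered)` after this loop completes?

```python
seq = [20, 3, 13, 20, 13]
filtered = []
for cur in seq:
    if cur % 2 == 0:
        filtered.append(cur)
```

Count even numbers in [20, 3, 13, 20, 13]
`filtered` takes the values: [] → [20] → [20, 20]
So `len(filtered)` = 2

Answer: 2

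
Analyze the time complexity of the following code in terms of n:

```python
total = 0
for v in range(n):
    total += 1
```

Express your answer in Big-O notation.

Each loop level contributes: n. Multiplying the contributions gives O(n).

Answer: O(n)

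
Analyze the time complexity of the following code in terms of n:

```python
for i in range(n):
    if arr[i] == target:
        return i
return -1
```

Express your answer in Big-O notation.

This is Linear search in an array. Time complexity: O(n).

Answer: O(n)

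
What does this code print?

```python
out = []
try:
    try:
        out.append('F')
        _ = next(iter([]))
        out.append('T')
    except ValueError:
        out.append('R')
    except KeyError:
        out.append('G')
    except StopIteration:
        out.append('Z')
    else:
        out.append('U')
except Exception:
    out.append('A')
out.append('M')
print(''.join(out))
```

Execution trace: 'F' (inner try body) → 'Z' (inner except StopIteration) → 'M' (after the try/except). Output: FZM

Answer: FZM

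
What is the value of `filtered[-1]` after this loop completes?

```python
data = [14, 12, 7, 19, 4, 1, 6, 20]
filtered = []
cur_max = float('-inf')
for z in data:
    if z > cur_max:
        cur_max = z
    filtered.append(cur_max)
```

Running max ends at 20
`filtered` takes the values: [] → [14] → [14, 14] → [14, 14, 14] → [14, 14, 14, 19] → [14, 14, 14, 19, 19] → [14, 14, 14, 19, 19, 19] → [14, 14, 14, 19, 19, 19, 19] → [14, 14, 14, 19, 19, 19, 19, 20]
So `filtered[-1]` = 20

Answer: 20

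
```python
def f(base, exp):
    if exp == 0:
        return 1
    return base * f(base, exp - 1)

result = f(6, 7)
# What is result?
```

f(6, 7) = 6 * 6 * 6 * 6 * 6 * 6 * 6 = 279936

Answer: 279936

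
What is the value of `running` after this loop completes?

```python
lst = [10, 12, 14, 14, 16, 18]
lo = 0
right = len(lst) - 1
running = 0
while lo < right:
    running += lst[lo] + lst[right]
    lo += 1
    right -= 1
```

Sum of pairs from ends
`running` takes the values: 0 → 28 → 56 → 84

Answer: 84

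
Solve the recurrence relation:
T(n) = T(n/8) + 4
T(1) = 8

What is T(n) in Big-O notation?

Each step divides n by 8 and adds 4. After log_8(n) steps we reach T(1)=8. So T(n) = 4·log_8(n) + 8 = O(log n).

Answer: O(log n)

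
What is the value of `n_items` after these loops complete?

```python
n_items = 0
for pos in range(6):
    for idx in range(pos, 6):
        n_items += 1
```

Upper triangle: 6 + 5 + ... + 1
`n_items` takes the values: 0 → 1 → 2 → 3 → 4 → 5 → 6 → 7 → 8 → 9 → 10 → 11 → 12 → 13 → 14 → 15 → 16 → 17 → 18 → 19 → 20 → 21

Answer: 21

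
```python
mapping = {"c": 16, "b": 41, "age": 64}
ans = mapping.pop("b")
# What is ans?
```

Trace:
`mapping = {"c": 16, "b": 41, "age": 64}` → mapping = {'c': 16, 'b': 41, 'age': 64}
`ans = mapping.pop("b")` → mapping = {'c': 16, 'age': 64}; ans = 41
So ans = 41

Answer: 41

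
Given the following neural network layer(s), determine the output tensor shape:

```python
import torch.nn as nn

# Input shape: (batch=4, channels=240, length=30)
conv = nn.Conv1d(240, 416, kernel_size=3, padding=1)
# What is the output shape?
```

Input: (4, 240, 30) -> Output: (4, 416, 30)

Answer: (4, 416, 30)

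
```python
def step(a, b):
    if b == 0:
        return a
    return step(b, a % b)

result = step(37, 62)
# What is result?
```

step(37, 62) -> step(62, 37) -> step(37, 25) -> step(25, 12) -> step(12, 1) -> step(1, 0) -> 1

Answer: 1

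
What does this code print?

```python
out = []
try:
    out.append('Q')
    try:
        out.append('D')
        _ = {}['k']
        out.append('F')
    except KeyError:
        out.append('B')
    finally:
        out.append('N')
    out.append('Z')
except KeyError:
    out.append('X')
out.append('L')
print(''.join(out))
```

Execution trace: 'Q' (try body) → 'D' (inner try body) → 'B' (inner except KeyError) → 'N' (inner finally) → 'Z' (try body, no exception) → 'L' (after the try/except). Output: QDBNZL

Answer: QDBNZL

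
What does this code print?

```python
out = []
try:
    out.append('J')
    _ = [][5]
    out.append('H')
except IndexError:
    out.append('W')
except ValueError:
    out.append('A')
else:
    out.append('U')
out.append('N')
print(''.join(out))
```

Execution trace: 'J' (try body) → 'W' (except IndexError) → 'N' (after the try/except). Output: JWN

Answer: JWN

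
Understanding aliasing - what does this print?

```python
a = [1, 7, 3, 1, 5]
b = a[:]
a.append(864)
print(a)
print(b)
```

Key concept: slice [:] creates copy.
Step by step:
`a = [1, 7, 3, 1, 5]` → a = [1, 7, 3, 1, 5]
`b = a[:]` → b = [1, 7, 3, 1, 5]
`a.append(864)` → a = [1, 7, 3, 1, 5, 864]
`print(a)` → prints [1, 7, 3, 1, 5, 864]
`print(b)` → prints [1, 7, 3, 1, 5]

Answer:
[1, 7, 3, 1, 5, 864]
[1, 7, 3, 1, 5]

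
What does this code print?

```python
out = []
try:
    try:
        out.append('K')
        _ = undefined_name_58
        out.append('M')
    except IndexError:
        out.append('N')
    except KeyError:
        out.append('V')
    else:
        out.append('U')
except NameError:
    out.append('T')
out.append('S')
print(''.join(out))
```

Execution trace: 'K' (try body) → 'T' (outer except NameError) → 'S' (after the try/except). Output: KTS

Answer: KTS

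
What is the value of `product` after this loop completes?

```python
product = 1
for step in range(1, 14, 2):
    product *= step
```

Product of 1, 3, 5, ... up to 13
`product` takes the values: 1 → 3 → 15 → 105 → 945 → 10395 → 135135

Answer: 135135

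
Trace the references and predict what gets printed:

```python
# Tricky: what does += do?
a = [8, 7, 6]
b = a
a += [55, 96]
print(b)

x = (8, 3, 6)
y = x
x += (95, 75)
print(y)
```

Key concept: += behavior differs for mutable vs immutable.
Step by step:
`a = [8, 7, 6]` → a = [8, 7, 6]
`b = a` → b = [8, 7, 6] (same object as a)
`a += [55, 96]` → a = [8, 7, 6, 55, 96] (same object as b); b = [8, 7, 6, 55, 96] (same object as a)
`print(b)` → prints [8, 7, 6, 55, 96]
`x = (8, 3, 6)` → x = (8, 3, 6)
`y = x` → y = (8, 3, 6)
`x += (95, 75)` → x = (8, 3, 6, 95, 75)
`print(y)` → prints (8, 3, 6)

Answer:
[8, 7, 6, 55, 96]
(8, 3, 6)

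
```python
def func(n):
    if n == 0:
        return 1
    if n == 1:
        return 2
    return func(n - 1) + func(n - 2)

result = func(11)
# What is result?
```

Build up from base cases: func(0)=1, func(1)=2, func(2)=3, func(3)=5, func(4)=8, func(5)=13, func(6)=21, ..., func(11)=233

Answer: 233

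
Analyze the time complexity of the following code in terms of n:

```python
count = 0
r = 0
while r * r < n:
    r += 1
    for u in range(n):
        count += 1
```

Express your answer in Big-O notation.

Each loop level contributes: √n × n. Multiplying the contributions gives O(n√n).

Answer: O(n√n)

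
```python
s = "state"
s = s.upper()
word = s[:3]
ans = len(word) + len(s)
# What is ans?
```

Trace:
`s = "state"` → s = 'state'
`s = s.upper()` → s = 'STATE'
`word = s[:3]` → word = 'STA'
`ans = len(word) + len(s)` → ans = 8
So ans = 8

Answer: 8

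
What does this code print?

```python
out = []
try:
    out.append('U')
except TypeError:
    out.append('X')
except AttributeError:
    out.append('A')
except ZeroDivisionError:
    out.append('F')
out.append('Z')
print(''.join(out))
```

Execution trace: 'U' (try body, no exception) → 'Z' (after the try/except). Output: UZ

Answer: UZ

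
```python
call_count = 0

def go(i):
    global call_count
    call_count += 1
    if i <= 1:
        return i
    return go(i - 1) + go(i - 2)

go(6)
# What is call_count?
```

Calls(i) = 1 + Calls(i-1) + Calls(i-2); Calls(0)=Calls(1)=1. For i=6 this gives 25.

Answer: 25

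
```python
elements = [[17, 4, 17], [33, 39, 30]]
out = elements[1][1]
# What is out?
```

Trace:
`elements = [[17, 4, 17], [33, 39, 30]]` → elements = [[17, 4, 17], [33, 39, 30]]
`out = elements[1][1]` → out = 39
So out = 39

Answer: 39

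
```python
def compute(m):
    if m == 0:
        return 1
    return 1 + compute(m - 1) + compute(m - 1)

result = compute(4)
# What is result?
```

compute(m) = 1 + 2·compute(m-1), compute(0)=1. Closed form: (1+1)·2^4 - 1 = 31.

Answer: 31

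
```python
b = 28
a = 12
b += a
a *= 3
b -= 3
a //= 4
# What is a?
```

Trace:
`b = 28` → b = 28
`a = 12` → a = 12
`b += a` → b = 40
`a *= 3` → a = 36
`b -= 3` → b = 37
`a //= 4` → a = 9
So a = 9

Answer: 9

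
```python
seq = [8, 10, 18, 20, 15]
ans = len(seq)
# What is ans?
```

Trace:
`seq = [8, 10, 18, 20, 15]` → seq = [8, 10, 18, 20, 15]
`ans = len(seq)` → ans = 5
So ans = 5

Answer: 5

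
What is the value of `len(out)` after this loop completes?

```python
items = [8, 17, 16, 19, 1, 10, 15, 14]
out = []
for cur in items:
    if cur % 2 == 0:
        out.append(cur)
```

Count even numbers in [8, 17, 16, 19, 1, 10, 15, 14]
`out` takes the values: [] → [8] → [8, 16] → [8, 16, 10] → [8, 16, 10, 14]
So `len(out)` = 4

Answer: 4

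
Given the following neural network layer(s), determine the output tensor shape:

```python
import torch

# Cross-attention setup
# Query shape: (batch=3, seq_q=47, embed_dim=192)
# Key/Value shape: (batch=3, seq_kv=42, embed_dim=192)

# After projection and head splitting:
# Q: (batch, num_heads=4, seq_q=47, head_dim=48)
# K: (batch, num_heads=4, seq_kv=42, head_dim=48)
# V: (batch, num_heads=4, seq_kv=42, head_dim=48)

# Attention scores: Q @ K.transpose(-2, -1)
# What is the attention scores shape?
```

Input: (3, 47, 192) -> Output: (3, 4, 47, 42)

Answer: (3, 4, 47, 42)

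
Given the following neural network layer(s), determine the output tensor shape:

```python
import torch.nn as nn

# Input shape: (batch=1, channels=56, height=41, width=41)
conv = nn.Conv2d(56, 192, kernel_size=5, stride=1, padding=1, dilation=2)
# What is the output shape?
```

Input: (1, 56, 41, 41) -> Output: (1, 192, 35, 35)

Answer: (1, 192, 35, 35)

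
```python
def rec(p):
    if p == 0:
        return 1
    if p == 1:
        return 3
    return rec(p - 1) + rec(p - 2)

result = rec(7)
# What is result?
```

Build up from base cases: rec(0)=1, rec(1)=3, rec(2)=4, rec(3)=7, rec(4)=11, rec(5)=18, rec(6)=29, ..., rec(7)=47

Answer: 47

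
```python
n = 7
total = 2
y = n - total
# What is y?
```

Trace:
`n = 7` → n = 7
`total = 2` → total = 2
`y = n - total` → y = 5
So y = 5

Answer: 5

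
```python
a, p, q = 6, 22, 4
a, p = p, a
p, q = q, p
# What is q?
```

Trace:
`a, p, q = 6, 22, 4` → a = 6; p = 22; q = 4
`a, p = p, a` → a = 22; p = 6
`p, q = q, p` → p = 4; q = 6
So q = 6

Answer: 6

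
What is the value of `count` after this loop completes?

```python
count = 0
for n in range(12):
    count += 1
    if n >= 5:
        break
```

Loop breaks when n reaches 5, count is 6
`count` takes the values: 0 → 1 → 2 → 3 → 4 → 5 → 6

Answer: 6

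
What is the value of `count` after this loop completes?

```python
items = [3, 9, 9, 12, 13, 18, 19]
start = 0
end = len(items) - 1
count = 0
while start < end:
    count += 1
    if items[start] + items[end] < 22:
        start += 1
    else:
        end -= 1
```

Steps to find pair summing to 22
`count` takes the values: 0 → 1 → 2 → 3 → 4 → 5 → 6

Answer: 6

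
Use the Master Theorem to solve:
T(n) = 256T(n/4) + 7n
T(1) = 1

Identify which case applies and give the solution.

a=256, b=4, f(n)=7n. log_4(256) = 4. Since c=1 < 4, Case 1 applies: T(n) = Θ(n^log_b(a)) = O(n^4).

Answer: O(n^4) - Case 1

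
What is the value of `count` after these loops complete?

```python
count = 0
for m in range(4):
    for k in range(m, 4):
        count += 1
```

Upper triangle: 4 + 3 + ... + 1
`count` takes the values: 0 → 1 → 2 → 3 → 4 → 5 → 6 → 7 → 8 → 9 → 10

Answer: 10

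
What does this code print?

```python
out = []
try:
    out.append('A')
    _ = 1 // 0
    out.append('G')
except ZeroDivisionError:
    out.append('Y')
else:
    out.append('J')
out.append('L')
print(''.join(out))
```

Execution trace: 'A' (try body) → 'Y' (except ZeroDivisionError) → 'L' (after the try/except). Output: AYL

Answer: AYL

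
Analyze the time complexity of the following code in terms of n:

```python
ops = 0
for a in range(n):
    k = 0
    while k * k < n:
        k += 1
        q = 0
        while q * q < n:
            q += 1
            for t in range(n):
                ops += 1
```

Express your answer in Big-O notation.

Each loop level contributes: n × √n × √n × n. Multiplying the contributions gives O(n^3).

Answer: O(n^3)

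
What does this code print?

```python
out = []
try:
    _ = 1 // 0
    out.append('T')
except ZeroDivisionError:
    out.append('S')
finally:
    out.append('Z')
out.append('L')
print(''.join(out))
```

Execution trace: 'S' (except ZeroDivisionError) → 'Z' (finally) → 'L' (after the try/except). Output: SZL

Answer: SZL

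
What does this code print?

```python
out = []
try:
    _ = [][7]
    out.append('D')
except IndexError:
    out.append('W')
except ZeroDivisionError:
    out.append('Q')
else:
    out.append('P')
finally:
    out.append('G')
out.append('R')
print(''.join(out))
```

Execution trace: 'W' (except IndexError) → 'G' (finally) → 'R' (after the try/except). Output: WGR

Answer: WGR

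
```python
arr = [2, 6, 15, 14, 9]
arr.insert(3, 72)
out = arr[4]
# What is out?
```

Trace:
`arr = [2, 6, 15, 14, 9]` → arr = [2, 6, 15, 14, 9]
`arr.insert(3, 72)` → arr = [2, 6, 15, 72, 14, 9]
`out = arr[4]` → out = 14
So out = 14

Answer: 14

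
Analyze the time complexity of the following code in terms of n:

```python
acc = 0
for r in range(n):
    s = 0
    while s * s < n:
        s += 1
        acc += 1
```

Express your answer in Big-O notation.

Each loop level contributes: n × √n. Multiplying the contributions gives O(n√n).

Answer: O(n√n)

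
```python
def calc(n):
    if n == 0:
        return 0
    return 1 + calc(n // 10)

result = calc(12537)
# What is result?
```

Count of digits of 12537: 5

Answer: 5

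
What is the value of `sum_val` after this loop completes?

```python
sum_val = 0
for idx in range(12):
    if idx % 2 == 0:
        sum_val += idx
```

Sum of even numbers 0 to 11
`sum_val` takes the values: 0 → 2 → 6 → 12 → 20 → 30

Answer: 30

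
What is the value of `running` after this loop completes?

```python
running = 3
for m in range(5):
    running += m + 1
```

Start at 3, add 1 to 5 = 18
`running` takes the values: 3 → 4 → 6 → 9 → 13 → 18

Answer: 18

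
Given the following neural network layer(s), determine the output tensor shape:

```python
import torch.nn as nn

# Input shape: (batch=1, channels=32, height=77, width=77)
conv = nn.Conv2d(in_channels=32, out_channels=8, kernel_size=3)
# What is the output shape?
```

Input: (1, 32, 77, 77) -> Output: (1, 8, 75, 75)

Answer: (1, 8, 75, 75)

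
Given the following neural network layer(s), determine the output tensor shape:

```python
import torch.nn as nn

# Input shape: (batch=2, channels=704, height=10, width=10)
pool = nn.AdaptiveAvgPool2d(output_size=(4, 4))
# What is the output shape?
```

Input: (2, 704, 10, 10) -> Output: (2, 704, 4, 4)

Answer: (2, 704, 4, 4)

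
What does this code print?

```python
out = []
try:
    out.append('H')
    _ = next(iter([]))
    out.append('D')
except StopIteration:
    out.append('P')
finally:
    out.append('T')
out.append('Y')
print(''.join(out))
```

Execution trace: 'H' (try body) → 'P' (except StopIteration) → 'T' (finally) → 'Y' (after the try/except). Output: HPTY

Answer: HPTY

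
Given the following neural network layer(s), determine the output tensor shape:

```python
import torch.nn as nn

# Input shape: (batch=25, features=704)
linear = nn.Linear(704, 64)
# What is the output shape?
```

Input: (25, 704) -> Output: (25, 64)

Answer: (25, 64)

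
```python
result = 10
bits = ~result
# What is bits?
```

Trace:
`result = 10` → result = 10
`bits = ~result` → bits = -11
So bits = -11

Answer: -11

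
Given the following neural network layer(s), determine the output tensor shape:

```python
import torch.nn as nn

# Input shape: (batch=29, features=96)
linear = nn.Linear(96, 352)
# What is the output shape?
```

Input: (29, 96) -> Output: (29, 352)

Answer: (29, 352)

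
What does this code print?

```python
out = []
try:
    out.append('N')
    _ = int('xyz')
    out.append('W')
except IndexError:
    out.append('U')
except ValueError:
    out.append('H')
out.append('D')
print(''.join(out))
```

Execution trace: 'N' (try body) → 'H' (except ValueError) → 'D' (after the try/except). Output: NHD

Answer: NHD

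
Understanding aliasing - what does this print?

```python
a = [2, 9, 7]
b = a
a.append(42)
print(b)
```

Key concept: basic list aliasing.
Step by step:
`a = [2, 9, 7]` → a = [2, 9, 7]
`b = a` → b = [2, 9, 7] (same object as a)
`a.append(42)` → a = [2, 9, 7, 42] (same object as b); b = [2, 9, 7, 42] (same object as a)
`print(b)` → prints [2, 9, 7, 42]

Answer: [2, 9, 7, 42]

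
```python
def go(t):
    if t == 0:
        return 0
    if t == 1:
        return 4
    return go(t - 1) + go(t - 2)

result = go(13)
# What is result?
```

Build up from base cases: go(0)=0, go(1)=4, go(2)=4, go(3)=8, go(4)=12, go(5)=20, go(6)=32, ..., go(13)=932

Answer: 932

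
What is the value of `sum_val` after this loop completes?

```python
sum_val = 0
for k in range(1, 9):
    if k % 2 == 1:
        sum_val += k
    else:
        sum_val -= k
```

Add odd, subtract even
`sum_val` takes the values: 0 → 1 → -1 → 2 → -2 → 3 → -3 → 4 → -4

Answer: -4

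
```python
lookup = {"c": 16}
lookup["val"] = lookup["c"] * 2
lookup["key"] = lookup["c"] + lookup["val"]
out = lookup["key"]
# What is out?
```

Trace:
`lookup = {"c": 16}` → lookup = {'c': 16}
`lookup["val"] = lookup["c"] * 2` → lookup = {'c': 16, 'val': 32}
`lookup["key"] = lookup["c"] + lookup["val"]` → lookup = {'c': 16, 'val': 32, 'key': 48}
`out = lookup["key"]` → out = 48
So out = 48

Answer: 48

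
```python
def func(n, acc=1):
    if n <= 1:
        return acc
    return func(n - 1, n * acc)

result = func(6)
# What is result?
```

Accumulator trace (n, acc): (6, 1) -> (5, 6) -> (4, 30) -> (3, 120) -> (2, 360) -> (1, 720) -> return 720

Answer: 720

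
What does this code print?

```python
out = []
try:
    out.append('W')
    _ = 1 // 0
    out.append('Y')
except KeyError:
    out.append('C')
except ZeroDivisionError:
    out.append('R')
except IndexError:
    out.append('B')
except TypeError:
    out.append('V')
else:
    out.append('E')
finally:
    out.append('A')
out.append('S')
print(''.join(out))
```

Execution trace: 'W' (try body) → 'R' (except ZeroDivisionError) → 'A' (finally) → 'S' (after the try/except). Output: WRAS

Answer: WRAS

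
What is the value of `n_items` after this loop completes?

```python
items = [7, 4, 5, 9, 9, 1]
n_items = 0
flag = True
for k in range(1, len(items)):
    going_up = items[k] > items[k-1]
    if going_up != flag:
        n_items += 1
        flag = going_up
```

Count direction changes in [7, 4, 5, 9, 9, 1]
`n_items` takes the values: 0 → 1 → 2 → 3

Answer: 3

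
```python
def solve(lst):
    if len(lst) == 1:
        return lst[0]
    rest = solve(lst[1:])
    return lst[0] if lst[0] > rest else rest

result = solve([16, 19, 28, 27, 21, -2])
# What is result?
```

Recursive max over [16, 19, 28, 27, 21, -2] = 28

Answer: 28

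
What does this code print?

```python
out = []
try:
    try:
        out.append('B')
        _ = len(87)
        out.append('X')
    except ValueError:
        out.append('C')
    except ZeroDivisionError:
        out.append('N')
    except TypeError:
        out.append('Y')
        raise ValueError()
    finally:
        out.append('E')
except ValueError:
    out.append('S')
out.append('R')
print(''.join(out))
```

Execution trace: 'B' (inner try body) → 'Y' (inner except TypeError) → 'E' (inner finally) → 'S' (outer except ValueError) → 'R' (after the try/except). Output: BYESR

Answer: BYESR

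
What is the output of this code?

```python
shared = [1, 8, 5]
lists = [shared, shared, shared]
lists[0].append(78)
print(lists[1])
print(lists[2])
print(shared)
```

Key concept: list of same reference.
Step by step:
`shared = [1, 8, 5]` → shared = [1, 8, 5]
`lists = [shared, shared, shared]` → lists = [[1, 8, 5], [1, 8, 5], [1, 8, 5]]
`lists[0].append(78)` → shared = [1, 8, 5, 78]; lists = [[1, 8, 5, 78], [1, 8, 5, 78], [1, 8, 5, 78]]
`print(lists[1])` → prints [1, 8, 5, 78]
`print(lists[2])` → prints [1, 8, 5, 78]
`print(shared)` → prints [1, 8, 5, 78]

Answer:
[1, 8, 5, 78]
[1, 8, 5, 78]
[1, 8, 5, 78]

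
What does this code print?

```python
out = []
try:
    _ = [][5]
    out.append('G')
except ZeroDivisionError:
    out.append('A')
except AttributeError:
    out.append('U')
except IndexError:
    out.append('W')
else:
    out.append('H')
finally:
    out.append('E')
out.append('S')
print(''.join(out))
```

Execution trace: 'W' (except IndexError) → 'E' (finally) → 'S' (after the try/except). Output: WES

Answer: WES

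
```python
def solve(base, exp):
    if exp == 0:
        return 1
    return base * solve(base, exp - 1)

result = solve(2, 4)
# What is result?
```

solve(2, 4) = 2 * 2 * 2 * 2 = 16

Answer: 16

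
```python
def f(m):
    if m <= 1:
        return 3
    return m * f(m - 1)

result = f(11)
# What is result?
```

f(11) = 11 * 10 * 9 * 8 * 7 * 6 * 5 * 4 * 3 * 2 * 3 = 119750400

Answer: 119750400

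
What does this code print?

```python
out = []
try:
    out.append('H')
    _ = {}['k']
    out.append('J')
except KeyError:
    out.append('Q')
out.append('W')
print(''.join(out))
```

Execution trace: 'H' (try body) → 'Q' (except KeyError) → 'W' (after the try/except). Output: HQW

Answer: HQW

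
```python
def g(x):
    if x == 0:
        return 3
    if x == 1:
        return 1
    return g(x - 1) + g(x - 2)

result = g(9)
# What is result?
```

Build up from base cases: g(0)=3, g(1)=1, g(2)=4, g(3)=5, g(4)=9, g(5)=14, g(6)=23, ..., g(9)=97

Answer: 97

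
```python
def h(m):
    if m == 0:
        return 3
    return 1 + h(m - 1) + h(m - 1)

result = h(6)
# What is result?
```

h(m) = 1 + 2·h(m-1), h(0)=3. Closed form: (3+1)·2^6 - 1 = 255.

Answer: 255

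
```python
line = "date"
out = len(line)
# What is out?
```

Trace:
`line = "date"` → line = 'date'
`out = len(line)` → out = 4
So out = 4

Answer: 4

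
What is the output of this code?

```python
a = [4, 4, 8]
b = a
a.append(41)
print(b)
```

Key concept: basic list aliasing.
Step by step:
`a = [4, 4, 8]` → a = [4, 4, 8]
`b = a` → b = [4, 4, 8] (same object as a)
`a.append(41)` → a = [4, 4, 8, 41] (same object as b); b = [4, 4, 8, 41] (same object as a)
`print(b)` → prints [4, 4, 8, 41]

Answer: [4, 4, 8, 41]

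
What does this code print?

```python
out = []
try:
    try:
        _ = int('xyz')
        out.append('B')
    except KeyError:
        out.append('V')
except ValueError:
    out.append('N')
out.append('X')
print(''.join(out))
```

Execution trace: 'N' (outer except ValueError) → 'X' (after the try/except). Output: NX

Answer: NX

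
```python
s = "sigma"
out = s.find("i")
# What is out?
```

Trace:
`s = "sigma"` → s = 'sigma'
`out = s.find("i")` → out = 1
So out = 1

Answer: 1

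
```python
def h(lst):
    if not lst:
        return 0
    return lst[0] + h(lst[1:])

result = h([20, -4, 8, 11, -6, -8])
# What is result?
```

20 + (-4) + 8 + 11 + (-6) + (-8) + 0 = 21

Answer: 21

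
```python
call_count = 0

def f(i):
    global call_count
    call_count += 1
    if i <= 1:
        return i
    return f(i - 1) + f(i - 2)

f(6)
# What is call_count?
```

Calls(i) = 1 + Calls(i-1) + Calls(i-2); Calls(0)=Calls(1)=1. For i=6 this gives 25.

Answer: 25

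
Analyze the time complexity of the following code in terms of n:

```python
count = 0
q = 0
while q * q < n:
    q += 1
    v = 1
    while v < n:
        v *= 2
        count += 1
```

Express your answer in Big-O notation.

Each loop level contributes: √n × log n. Multiplying the contributions gives O(√n log n).

Answer: O(√n log n)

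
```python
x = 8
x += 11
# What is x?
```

Trace:
`x = 8` → x = 8
`x += 11` → x = 19
So x = 19

Answer: 19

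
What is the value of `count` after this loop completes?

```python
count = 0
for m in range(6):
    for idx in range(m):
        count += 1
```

Triangle number: 0+1+2+...+5
`count` takes the values: 0 → 1 → 2 → 3 → 4 → 5 → 6 → 7 → 8 → 9 → 10 → 11 → 12 → 13 → 14 → 15

Answer: 15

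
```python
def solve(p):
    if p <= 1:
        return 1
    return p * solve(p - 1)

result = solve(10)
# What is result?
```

solve(10) = 10 * 9 * 8 * 7 * 6 * 5 * 4 * 3 * 2 * 1 = 3628800

Answer: 3628800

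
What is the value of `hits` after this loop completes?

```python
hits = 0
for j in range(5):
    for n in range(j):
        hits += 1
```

Triangle number: 0+1+2+...+4
`hits` takes the values: 0 → 1 → 2 → 3 → 4 → 5 → 6 → 7 → 8 → 9 → 10

Answer: 10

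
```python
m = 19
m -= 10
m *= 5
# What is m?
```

Trace:
`m = 19` → m = 19
`m -= 10` → m = 9
`m *= 5` → m = 45
So m = 45

Answer: 45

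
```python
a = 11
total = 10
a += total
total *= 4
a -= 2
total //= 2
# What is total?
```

Trace:
`a = 11` → a = 11
`total = 10` → total = 10
`a += total` → a = 21
`total *= 4` → total = 40
`a -= 2` → a = 19
`total //= 2` → total = 20
So total = 20

Answer: 20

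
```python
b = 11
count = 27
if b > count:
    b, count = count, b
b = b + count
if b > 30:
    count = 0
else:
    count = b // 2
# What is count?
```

Trace:
`b = 11` → b = 11
`count = 27` → count = 27
`if b > count: ...` → b > count is False → no variable changes
`b = b + count` → b = 38
`if b > 30: ...` → b > 30 is True → count = 0
So count = 0

Answer: 0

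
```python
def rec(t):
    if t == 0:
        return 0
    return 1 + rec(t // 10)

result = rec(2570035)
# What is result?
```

Count of digits of 2570035: 7

Answer: 7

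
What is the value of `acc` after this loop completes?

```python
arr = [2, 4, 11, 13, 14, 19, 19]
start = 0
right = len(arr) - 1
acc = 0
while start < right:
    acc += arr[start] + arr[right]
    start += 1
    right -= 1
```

Sum of pairs from ends
`acc` takes the values: 0 → 21 → 44 → 69

Answer: 69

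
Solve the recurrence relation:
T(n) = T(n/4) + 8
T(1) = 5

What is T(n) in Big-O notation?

Each step divides n by 4 and adds 8. After log_4(n) steps we reach T(1)=5. So T(n) = 8·log_4(n) + 5 = O(log n).

Answer: O(log n)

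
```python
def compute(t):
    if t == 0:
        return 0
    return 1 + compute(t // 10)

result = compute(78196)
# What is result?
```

Count of digits of 78196: 5

Answer: 5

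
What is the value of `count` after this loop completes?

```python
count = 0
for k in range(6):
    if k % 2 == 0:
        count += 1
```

Count numbers divisible by 2 in range(6)
`count` takes the values: 0 → 1 → 2 → 3

Answer: 3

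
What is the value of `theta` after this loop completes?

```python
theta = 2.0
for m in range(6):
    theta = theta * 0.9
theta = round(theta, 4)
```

Exponential decay: 2.0 * 0.9^6
`theta` takes the values: 2.0 → 1.8 → 1.62 → 1.458 → 1.3122 → 1.18098 → 1.062882 → 1.0629

Answer: 1.0629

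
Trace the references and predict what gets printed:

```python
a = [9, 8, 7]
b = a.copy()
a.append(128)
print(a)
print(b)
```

Key concept: list.copy() creates independent copy.
Step by step:
`a = [9, 8, 7]` → a = [9, 8, 7]
`b = a.copy()` → b = [9, 8, 7]
`a.append(128)` → a = [9, 8, 7, 128]
`print(a)` → prints [9, 8, 7, 128]
`print(b)` → prints [9, 8, 7]

Answer:
[9, 8, 7, 128]
[9, 8, 7]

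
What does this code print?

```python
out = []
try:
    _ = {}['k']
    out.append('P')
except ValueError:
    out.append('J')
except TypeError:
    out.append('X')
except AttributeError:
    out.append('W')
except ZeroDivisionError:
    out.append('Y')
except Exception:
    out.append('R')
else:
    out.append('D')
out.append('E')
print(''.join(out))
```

Execution trace: 'R' (except Exception) → 'E' (after the try/except). Output: RE

Answer: RE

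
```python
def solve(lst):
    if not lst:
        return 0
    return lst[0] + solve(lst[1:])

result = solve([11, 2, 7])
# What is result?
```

11 + 2 + 7 + 0 = 20

Answer: 20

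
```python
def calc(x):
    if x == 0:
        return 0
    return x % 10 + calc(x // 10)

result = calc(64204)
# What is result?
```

Sum of digits of 64204: 4 + 0 + 2 + 4 + 6 = 16

Answer: 16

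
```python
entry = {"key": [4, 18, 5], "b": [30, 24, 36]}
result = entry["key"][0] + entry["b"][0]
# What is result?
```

Trace:
`entry = {"key": [4, 18, 5], "b": [30, 24, 36]}` → entry = {'key': [4, 18, 5], 'b': [30, 24, 36]}
`result = entry["key"][0] + entry["b"][0]` → result = 34
So result = 34

Answer: 34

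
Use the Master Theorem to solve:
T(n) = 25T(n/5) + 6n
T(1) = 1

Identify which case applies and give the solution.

a=25, b=5, f(n)=6n. log_5(25) = 2. Since c=1 < 2, Case 1 applies: T(n) = Θ(n^log_b(a)) = O(n^2).

Answer: O(n^2) - Case 1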